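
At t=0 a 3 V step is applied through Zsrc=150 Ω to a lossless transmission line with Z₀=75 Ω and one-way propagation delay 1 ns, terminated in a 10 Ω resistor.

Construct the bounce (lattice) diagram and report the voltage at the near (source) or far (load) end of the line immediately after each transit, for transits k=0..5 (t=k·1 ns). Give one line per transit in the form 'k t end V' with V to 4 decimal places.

0 0 source 1.0000
1 1 load 0.2353
2 2 source -0.0196
3 3 load 0.1753
4 4 source 0.2403
5 5 load 0.1906

Γ_L=-0.764706, Γ_S=0.333333; launch V₁=3·75/225=1.000000
k=0 src: V=1.0000
k=1 load: inc=1.000000, refl=1.000000·-0.764706=-0.7647; V=0.000000+1.000000+-0.764706=0.2353
k=2 src: inc=-0.764706, refl=-0.764706·0.333333=-0.2549; V=1.000000+-0.764706+-0.254902=-0.0196
k=3 load: inc=-0.254902, refl=-0.254902·-0.764706=0.1949; V=0.235294+-0.254902+0.194925=0.1753
k=4 src: inc=0.194925, refl=0.194925·0.333333=0.0650; V=-0.019608+0.194925+0.064975=0.2403
k=5 load: inc=0.064975, refl=0.064975·-0.764706=-0.0497; V=0.175317+0.064975+-0.049687=0.1906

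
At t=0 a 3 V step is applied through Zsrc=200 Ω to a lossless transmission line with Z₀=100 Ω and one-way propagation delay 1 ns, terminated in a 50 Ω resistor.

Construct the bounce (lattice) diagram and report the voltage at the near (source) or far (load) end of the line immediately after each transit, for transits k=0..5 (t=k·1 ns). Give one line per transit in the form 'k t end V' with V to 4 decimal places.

0 0 source 1.0000
1 1 load 0.6667
2 2 source 0.5556
3 3 load 0.5926
4 4 source 0.6049
5 5 load 0.6008

Γ_L=-0.333333, Γ_S=0.333333; launch V₁=3·100/300=1.000000
k=0 src: V=1.0000
k=1 load: inc=1.000000, refl=1.000000·-0.333333=-0.3333; V=0.000000+1.000000+-0.333333=0.6667
k=2 src: inc=-0.333333, refl=-0.333333·0.333333=-0.1111; V=1.000000+-0.333333+-0.111111=0.5556
k=3 load: inc=-0.111111, refl=-0.111111·-0.333333=0.0370; V=0.666667+-0.111111+0.037037=0.5926
k=4 src: inc=0.037037, refl=0.037037·0.333333=0.0123; V=0.555556+0.037037+0.012346=0.6049
k=5 load: inc=0.012346, refl=0.012346·-0.333333=-0.0041; V=0.592593+0.012346+-0.004115=0.6008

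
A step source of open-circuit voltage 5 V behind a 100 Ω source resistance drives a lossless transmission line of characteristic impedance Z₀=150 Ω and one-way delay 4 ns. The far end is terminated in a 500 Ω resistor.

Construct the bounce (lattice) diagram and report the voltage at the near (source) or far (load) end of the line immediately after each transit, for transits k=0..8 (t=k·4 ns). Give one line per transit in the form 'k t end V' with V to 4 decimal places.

0 0 source 3.0000
1 4 load 4.6154
2 8 source 4.2923
3 12 load 4.1183
4 16 source 4.1531
5 20 load 4.1719
6 24 source 4.1681
7 28 load 4.1661
8 32 source 4.1665

Γ_L=0.538462, Γ_S=-0.200000; launch V₁=5·150/250=3.000000
k=0 src: V=3.0000
k=1 load: inc=3.000000, refl=3.000000·0.538462=1.6154; V=0.000000+3.000000+1.615385=4.6154
k=2 src: inc=1.615385, refl=1.615385·-0.200000=-0.3231; V=3.000000+1.615385+-0.323077=4.2923
k=3 load: inc=-0.323077, refl=-0.323077·0.538462=-0.1740; V=4.615385+-0.323077+-0.173964=4.1183
k=4 src: inc=-0.173964, refl=-0.173964·-0.200000=0.0348; V=4.292308+-0.173964+0.034793=4.1531
k=5 load: inc=0.034793, refl=0.034793·0.538462=0.0187; V=4.118343+0.034793+0.018735=4.1719
k=6 src: inc=0.018735, refl=0.018735·-0.200000=-0.0037; V=4.153136+0.018735+-0.003747=4.1681
k=7 load: inc=-0.003747, refl=-0.003747·0.538462=-0.0020; V=4.171871+-0.003747+-0.002018=4.1661
k=8 src: inc=-0.002018, refl=-0.002018·-0.200000=0.0004; V=4.168124+-0.002018+0.000404=4.1665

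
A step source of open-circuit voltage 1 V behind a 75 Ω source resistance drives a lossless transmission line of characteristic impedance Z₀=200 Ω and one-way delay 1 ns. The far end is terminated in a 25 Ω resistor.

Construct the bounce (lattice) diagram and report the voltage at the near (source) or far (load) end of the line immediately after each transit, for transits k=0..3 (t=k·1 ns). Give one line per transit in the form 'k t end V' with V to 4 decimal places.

0 0 source 0.7273
1 1 load 0.1616
2 2 source 0.4187
3 3 load 0.2188

Γ_L=-0.777778, Γ_S=-0.454545; launch V₁=1·200/275=0.727273
k=0 src: V=0.7273
k=1 load: inc=0.727273, refl=0.727273·-0.777778=-0.5657; V=0.000000+0.727273+-0.565657=0.1616
k=2 src: inc=-0.565657, refl=-0.565657·-0.454545=0.2571; V=0.727273+-0.565657+0.257117=0.4187
k=3 load: inc=0.257117, refl=0.257117·-0.777778=-0.2000; V=0.161616+0.257117+-0.199980=0.2188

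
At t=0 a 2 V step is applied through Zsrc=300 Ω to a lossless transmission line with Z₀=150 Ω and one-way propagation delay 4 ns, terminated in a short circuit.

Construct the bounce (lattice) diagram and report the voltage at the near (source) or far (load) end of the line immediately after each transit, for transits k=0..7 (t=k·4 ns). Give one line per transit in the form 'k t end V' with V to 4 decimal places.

0 0 source 0.6667
1 4 load 0.0000
2 8 source -0.2222
3 12 load 0.0000
4 16 source 0.0741
5 20 load 0.0000
6 24 source -0.0247
7 28 load 0.0000

Γ_L=-1.000000, Γ_S=0.333333; launch V₁=2·150/450=0.666667
k=0 src: V=0.6667
k=1 load: inc=0.666667, refl=0.666667·-1.000000=-0.6667; V=0.000000+0.666667+-0.666667=0.0000
k=2 src: inc=-0.666667, refl=-0.666667·0.333333=-0.2222; V=0.666667+-0.666667+-0.222222=-0.2222
k=3 load: inc=-0.222222, refl=-0.222222·-1.000000=0.2222; V=0.000000+-0.222222+0.222222=0.0000
k=4 src: inc=0.222222, refl=0.222222·0.333333=0.0741; V=-0.222222+0.222222+0.074074=0.0741
k=5 load: inc=0.074074, refl=0.074074·-1.000000=-0.0741; V=0.000000+0.074074+-0.074074=0.0000
k=6 src: inc=-0.074074, refl=-0.074074·0.333333=-0.0247; V=0.074074+-0.074074+-0.024691=-0.0247
k=7 load: inc=-0.024691, refl=-0.024691·-1.000000=0.0247; V=0.000000+-0.024691+0.024691=0.0000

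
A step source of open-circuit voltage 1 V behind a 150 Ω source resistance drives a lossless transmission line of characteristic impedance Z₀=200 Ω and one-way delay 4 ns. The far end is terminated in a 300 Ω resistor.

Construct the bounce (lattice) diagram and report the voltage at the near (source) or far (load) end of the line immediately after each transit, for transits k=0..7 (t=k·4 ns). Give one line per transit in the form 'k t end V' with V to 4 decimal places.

Γ_L=0.200000, Γ_S=-0.142857; launch V₁=1·200/350=0.571429
k=0 src: V=0.5714
k=1 load: inc=0.571429, refl=0.571429·0.200000=0.1143; V=0.000000+0.571429+0.114286=0.6857
k=2 src: inc=0.114286, refl=0.114286·-0.142857=-0.0163; V=0.571429+0.114286+-0.016327=0.6694
k=3 load: inc=-0.016327, refl=-0.016327·0.200000=-0.0033; V=0.685714+-0.016327+-0.003265=0.6661
k=4 src: inc=-0.003265, refl=-0.003265·-0.142857=0.0005; V=0.669388+-0.003265+0.000466=0.6666
k=5 load: inc=0.000466, refl=0.000466·0.200000=0.0001; V=0.666122+0.000466+0.000093=0.6667
k=6 src: inc=0.000093, refl=0.000093·-0.142857=-0.0000; V=0.666589+0.000093+-0.000013=0.6667
k=7 load: inc=-0.000013, refl=-0.000013·0.200000=-0.0000; V=0.666682+-0.000013+-0.000003=0.6667

0 0 source 0.5714
1 4 load 0.6857
2 8 source 0.6694
3 12 load 0.6661
4 16 source 0.6666
5 20 load 0.6667
6 24 source 0.6667
7 28 load 0.6667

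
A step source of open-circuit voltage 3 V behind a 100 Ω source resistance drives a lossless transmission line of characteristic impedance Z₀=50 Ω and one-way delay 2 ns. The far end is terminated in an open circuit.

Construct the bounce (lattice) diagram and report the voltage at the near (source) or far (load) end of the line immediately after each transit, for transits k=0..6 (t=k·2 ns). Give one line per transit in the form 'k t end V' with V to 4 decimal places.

0 0 source 1.0000
1 2 load 2.0000
2 4 source 2.3333
3 6 load 2.6667
4 8 source 2.7778
5 10 load 2.8889
6 12 source 2.9259

Γ_L=1.000000, Γ_S=0.333333; launch V₁=3·50/150=1.000000
k=0 src: V=1.0000
k=1 load: inc=1.000000, refl=1.000000·1.000000=1.0000; V=0.000000+1.000000+1.000000=2.0000
k=2 src: inc=1.000000, refl=1.000000·0.333333=0.3333; V=1.000000+1.000000+0.333333=2.3333
k=3 load: inc=0.333333, refl=0.333333·1.000000=0.3333; V=2.000000+0.333333+0.333333=2.6667
k=4 src: inc=0.333333, refl=0.333333·0.333333=0.1111; V=2.333333+0.333333+0.111111=2.7778
k=5 load: inc=0.111111, refl=0.111111·1.000000=0.1111; V=2.666667+0.111111+0.111111=2.8889
k=6 src: inc=0.111111, refl=0.111111·0.333333=0.0370; V=2.777778+0.111111+0.037037=2.9259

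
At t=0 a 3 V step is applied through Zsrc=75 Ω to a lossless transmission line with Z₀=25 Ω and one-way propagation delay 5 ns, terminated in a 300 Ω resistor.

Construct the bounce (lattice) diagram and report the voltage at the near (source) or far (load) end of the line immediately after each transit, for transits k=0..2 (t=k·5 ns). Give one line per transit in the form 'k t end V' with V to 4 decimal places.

0 0 source 0.7500
1 5 load 1.3846
2 10 source 1.7019

Γ_L=0.846154, Γ_S=0.500000; launch V₁=3·25/100=0.750000
k=0 src: V=0.7500
k=1 load: inc=0.750000, refl=0.750000·0.846154=0.6346; V=0.000000+0.750000+0.634615=1.3846
k=2 src: inc=0.634615, refl=0.634615·0.500000=0.3173; V=0.750000+0.634615+0.317308=1.7019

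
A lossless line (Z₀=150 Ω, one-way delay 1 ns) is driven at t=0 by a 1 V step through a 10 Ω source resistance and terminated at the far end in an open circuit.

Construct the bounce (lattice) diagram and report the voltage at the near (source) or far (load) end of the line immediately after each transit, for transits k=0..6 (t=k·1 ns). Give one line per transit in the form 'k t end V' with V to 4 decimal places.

0 0 source 0.9375
1 1 load 1.8750
2 2 source 1.0547
3 3 load 0.2344
4 4 source 0.9521
5 5 load 1.6699
6 6 source 1.0419

Γ_L=1.000000, Γ_S=-0.875000; launch V₁=1·150/160=0.937500
k=0 src: V=0.9375
k=1 load: inc=0.937500, refl=0.937500·1.000000=0.9375; V=0.000000+0.937500+0.937500=1.8750
k=2 src: inc=0.937500, refl=0.937500·-0.875000=-0.8203; V=0.937500+0.937500+-0.820312=1.0547
k=3 load: inc=-0.820312, refl=-0.820312·1.000000=-0.8203; V=1.875000+-0.820312+-0.820312=0.2344
k=4 src: inc=-0.820312, refl=-0.820312·-0.875000=0.7178; V=1.054688+-0.820312+0.717773=0.9521
k=5 load: inc=0.717773, refl=0.717773·1.000000=0.7178; V=0.234375+0.717773+0.717773=1.6699
k=6 src: inc=0.717773, refl=0.717773·-0.875000=-0.6281; V=0.952148+0.717773+-0.628052=1.0419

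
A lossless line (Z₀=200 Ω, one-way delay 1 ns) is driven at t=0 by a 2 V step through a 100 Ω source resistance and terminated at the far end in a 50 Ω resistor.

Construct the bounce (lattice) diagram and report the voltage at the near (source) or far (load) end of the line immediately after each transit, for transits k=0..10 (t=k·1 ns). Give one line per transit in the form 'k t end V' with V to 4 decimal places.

0 0 source 1.3333
1 1 load 0.5333
2 2 source 0.8000
3 3 load 0.6400
4 4 source 0.6933
5 5 load 0.6613
6 6 source 0.6720
7 7 load 0.6656
8 8 source 0.6677
9 9 load 0.6665
10 10 source 0.6669

Γ_L=-0.600000, Γ_S=-0.333333; launch V₁=2·200/300=1.333333
k=0 src: V=1.3333
k=1 load: inc=1.333333, refl=1.333333·-0.600000=-0.8000; V=0.000000+1.333333+-0.800000=0.5333
k=2 src: inc=-0.800000, refl=-0.800000·-0.333333=0.2667; V=1.333333+-0.800000+0.266667=0.8000
k=3 load: inc=0.266667, refl=0.266667·-0.600000=-0.1600; V=0.533333+0.266667+-0.160000=0.6400
k=4 src: inc=-0.160000, refl=-0.160000·-0.333333=0.0533; V=0.800000+-0.160000+0.053333=0.6933
k=5 load: inc=0.053333, refl=0.053333·-0.600000=-0.0320; V=0.640000+0.053333+-0.032000=0.6613
k=6 src: inc=-0.032000, refl=-0.032000·-0.333333=0.0107; V=0.693333+-0.032000+0.010667=0.6720
k=7 load: inc=0.010667, refl=0.010667·-0.600000=-0.0064; V=0.661333+0.010667+-0.006400=0.6656
k=8 src: inc=-0.006400, refl=-0.006400·-0.333333=0.0021; V=0.672000+-0.006400+0.002133=0.6677
k=9 load: inc=0.002133, refl=0.002133·-0.600000=-0.0013; V=0.665600+0.002133+-0.001280=0.6665
k=10 src: inc=-0.001280, refl=-0.001280·-0.333333=0.0004; V=0.667733+-0.001280+0.000427=0.6669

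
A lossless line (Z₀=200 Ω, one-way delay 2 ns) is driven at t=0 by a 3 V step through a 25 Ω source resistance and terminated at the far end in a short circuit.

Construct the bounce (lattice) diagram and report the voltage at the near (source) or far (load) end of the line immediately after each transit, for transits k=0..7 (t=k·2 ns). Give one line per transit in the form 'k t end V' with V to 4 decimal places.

0 0 source 2.6667
1 2 load 0.0000
2 4 source 2.0741
3 6 load 0.0000
4 8 source 1.6132
5 10 load 0.0000
6 12 source 1.2547
7 14 load 0.0000

Γ_L=-1.000000, Γ_S=-0.777778; launch V₁=3·200/225=2.666667
k=0 src: V=2.6667
k=1 load: inc=2.666667, refl=2.666667·-1.000000=-2.6667; V=0.000000+2.666667+-2.666667=0.0000
k=2 src: inc=-2.666667, refl=-2.666667·-0.777778=2.0741; V=2.666667+-2.666667+2.074074=2.0741
k=3 load: inc=2.074074, refl=2.074074·-1.000000=-2.0741; V=0.000000+2.074074+-2.074074=0.0000
k=4 src: inc=-2.074074, refl=-2.074074·-0.777778=1.6132; V=2.074074+-2.074074+1.613169=1.6132
k=5 load: inc=1.613169, refl=1.613169·-1.000000=-1.6132; V=0.000000+1.613169+-1.613169=0.0000
k=6 src: inc=-1.613169, refl=-1.613169·-0.777778=1.2547; V=1.613169+-1.613169+1.254687=1.2547
k=7 load: inc=1.254687, refl=1.254687·-1.000000=-1.2547; V=0.000000+1.254687+-1.254687=0.0000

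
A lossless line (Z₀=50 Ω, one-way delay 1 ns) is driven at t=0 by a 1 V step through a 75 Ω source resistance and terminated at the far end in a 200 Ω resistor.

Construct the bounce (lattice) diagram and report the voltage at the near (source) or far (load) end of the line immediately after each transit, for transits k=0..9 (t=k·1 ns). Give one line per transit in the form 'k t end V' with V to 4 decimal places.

Γ_L=0.600000, Γ_S=0.200000; launch V₁=1·50/125=0.400000
k=0 src: V=0.4000
k=1 load: inc=0.400000, refl=0.400000·0.600000=0.2400; V=0.000000+0.400000+0.240000=0.6400
k=2 src: inc=0.240000, refl=0.240000·0.200000=0.0480; V=0.400000+0.240000+0.048000=0.6880
k=3 load: inc=0.048000, refl=0.048000·0.600000=0.0288; V=0.640000+0.048000+0.028800=0.7168
k=4 src: inc=0.028800, refl=0.028800·0.200000=0.0058; V=0.688000+0.028800+0.005760=0.7226
k=5 load: inc=0.005760, refl=0.005760·0.600000=0.0035; V=0.716800+0.005760+0.003456=0.7260
k=6 src: inc=0.003456, refl=0.003456·0.200000=0.0007; V=0.722560+0.003456+0.000691=0.7267
k=7 load: inc=0.000691, refl=0.000691·0.600000=0.0004; V=0.726016+0.000691+0.000415=0.7271
k=8 src: inc=0.000415, refl=0.000415·0.200000=0.0001; V=0.726707+0.000415+0.000083=0.7272
k=9 load: inc=0.000083, refl=0.000083·0.600000=0.0000; V=0.727122+0.000083+0.000050=0.7273

0 0 source 0.4000
1 1 load 0.6400
2 2 source 0.6880
3 3 load 0.7168
4 4 source 0.7226
5 5 load 0.7260
6 6 source 0.7267
7 7 load 0.7271
8 8 source 0.7272
9 9 load 0.7273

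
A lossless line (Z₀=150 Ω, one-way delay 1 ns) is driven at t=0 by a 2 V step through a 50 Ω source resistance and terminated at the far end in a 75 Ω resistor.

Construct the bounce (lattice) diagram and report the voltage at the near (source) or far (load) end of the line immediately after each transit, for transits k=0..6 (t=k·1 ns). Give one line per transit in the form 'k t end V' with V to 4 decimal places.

Γ_L=-0.333333, Γ_S=-0.500000; launch V₁=2·150/200=1.500000
k=0 src: V=1.5000
k=1 load: inc=1.500000, refl=1.500000·-0.333333=-0.5000; V=0.000000+1.500000+-0.500000=1.0000
k=2 src: inc=-0.500000, refl=-0.500000·-0.500000=0.2500; V=1.500000+-0.500000+0.250000=1.2500
k=3 load: inc=0.250000, refl=0.250000·-0.333333=-0.0833; V=1.000000+0.250000+-0.083333=1.1667
k=4 src: inc=-0.083333, refl=-0.083333·-0.500000=0.0417; V=1.250000+-0.083333+0.041667=1.2083
k=5 load: inc=0.041667, refl=0.041667·-0.333333=-0.0139; V=1.166667+0.041667+-0.013889=1.1944
k=6 src: inc=-0.013889, refl=-0.013889·-0.500000=0.0069; V=1.208333+-0.013889+0.006944=1.2014

0 0 source 1.5000
1 1 load 1.0000
2 2 source 1.2500
3 3 load 1.1667
4 4 source 1.2083
5 5 load 1.1944
6 6 source 1.2014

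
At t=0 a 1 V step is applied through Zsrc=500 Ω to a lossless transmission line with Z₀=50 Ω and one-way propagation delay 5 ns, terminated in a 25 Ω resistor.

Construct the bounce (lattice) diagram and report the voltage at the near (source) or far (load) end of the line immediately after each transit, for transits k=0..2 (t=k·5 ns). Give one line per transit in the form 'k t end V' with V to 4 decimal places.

Γ_L=-0.333333, Γ_S=0.818182; launch V₁=1·50/550=0.090909
k=0 src: V=0.0909
k=1 load: inc=0.090909, refl=0.090909·-0.333333=-0.0303; V=0.000000+0.090909+-0.030303=0.0606
k=2 src: inc=-0.030303, refl=-0.030303·0.818182=-0.0248; V=0.090909+-0.030303+-0.024793=0.0358

0 0 source 0.0909
1 5 load 0.0606
2 10 source 0.0358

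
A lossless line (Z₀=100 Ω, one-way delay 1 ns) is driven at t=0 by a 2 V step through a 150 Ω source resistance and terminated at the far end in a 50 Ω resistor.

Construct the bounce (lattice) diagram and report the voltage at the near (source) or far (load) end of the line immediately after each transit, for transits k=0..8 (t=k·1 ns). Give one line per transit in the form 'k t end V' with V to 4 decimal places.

Γ_L=-0.333333, Γ_S=0.200000; launch V₁=2·100/250=0.800000
k=0 src: V=0.8000
k=1 load: inc=0.800000, refl=0.800000·-0.333333=-0.2667; V=0.000000+0.800000+-0.266667=0.5333
k=2 src: inc=-0.266667, refl=-0.266667·0.200000=-0.0533; V=0.800000+-0.266667+-0.053333=0.4800
k=3 load: inc=-0.053333, refl=-0.053333·-0.333333=0.0178; V=0.533333+-0.053333+0.017778=0.4978
k=4 src: inc=0.017778, refl=0.017778·0.200000=0.0036; V=0.480000+0.017778+0.003556=0.5013
k=5 load: inc=0.003556, refl=0.003556·-0.333333=-0.0012; V=0.497778+0.003556+-0.001185=0.5001
k=6 src: inc=-0.001185, refl=-0.001185·0.200000=-0.0002; V=0.501333+-0.001185+-0.000237=0.4999
k=7 load: inc=-0.000237, refl=-0.000237·-0.333333=0.0001; V=0.500148+-0.000237+0.000079=0.5000
k=8 src: inc=0.000079, refl=0.000079·0.200000=0.0000; V=0.499911+0.000079+0.000016=0.5000

0 0 source 0.8000
1 1 load 0.5333
2 2 source 0.4800
3 3 load 0.4978
4 4 source 0.5013
5 5 load 0.5001
6 6 source 0.4999
7 7 load 0.5000
8 8 source 0.5000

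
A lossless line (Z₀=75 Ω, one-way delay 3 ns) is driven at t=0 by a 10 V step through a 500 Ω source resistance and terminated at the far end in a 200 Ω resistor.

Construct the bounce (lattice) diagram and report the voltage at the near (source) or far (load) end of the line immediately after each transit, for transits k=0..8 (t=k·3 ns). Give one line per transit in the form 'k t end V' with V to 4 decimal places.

0 0 source 1.3043
1 3 load 1.8972
2 6 source 2.3355
3 9 load 2.5346
4 12 source 2.6819
5 15 load 2.7488
6 18 source 2.7983
7 21 load 2.8207
8 24 source 2.8374

Γ_L=0.454545, Γ_S=0.739130; launch V₁=10·75/575=1.304348
k=0 src: V=1.3043
k=1 load: inc=1.304348, refl=1.304348·0.454545=0.5929; V=0.000000+1.304348+0.592885=1.8972
k=2 src: inc=0.592885, refl=0.592885·0.739130=0.4382; V=1.304348+0.592885+0.438220=2.3355
k=3 load: inc=0.438220, refl=0.438220·0.454545=0.1992; V=1.897233+0.438220+0.199191=2.5346
k=4 src: inc=0.199191, refl=0.199191·0.739130=0.1472; V=2.335453+0.199191+0.147228=2.6819
k=5 load: inc=0.147228, refl=0.147228·0.454545=0.0669; V=2.534644+0.147228+0.066922=2.7488
k=6 src: inc=0.066922, refl=0.066922·0.739130=0.0495; V=2.681872+0.066922+0.049464=2.7983
k=7 load: inc=0.049464, refl=0.049464·0.454545=0.0225; V=2.748793+0.049464+0.022484=2.8207
k=8 src: inc=0.022484, refl=0.022484·0.739130=0.0166; V=2.798257+0.022484+0.016618=2.8374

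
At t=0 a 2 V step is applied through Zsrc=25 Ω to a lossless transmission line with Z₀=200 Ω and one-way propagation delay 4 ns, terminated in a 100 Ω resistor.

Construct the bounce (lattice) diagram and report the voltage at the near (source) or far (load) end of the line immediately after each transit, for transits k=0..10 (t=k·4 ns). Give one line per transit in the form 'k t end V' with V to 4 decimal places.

0 0 source 1.7778
1 4 load 1.1852
2 8 source 1.6461
3 12 load 1.4925
4 16 source 1.6119
5 20 load 1.5721
6 24 source 1.6031
7 28 load 1.5928
8 32 source 1.6008
9 36 load 1.5981
10 40 source 1.6002

Γ_L=-0.333333, Γ_S=-0.777778; launch V₁=2·200/225=1.777778
k=0 src: V=1.7778
k=1 load: inc=1.777778, refl=1.777778·-0.333333=-0.5926; V=0.000000+1.777778+-0.592593=1.1852
k=2 src: inc=-0.592593, refl=-0.592593·-0.777778=0.4609; V=1.777778+-0.592593+0.460905=1.6461
k=3 load: inc=0.460905, refl=0.460905·-0.333333=-0.1536; V=1.185185+0.460905+-0.153635=1.4925
k=4 src: inc=-0.153635, refl=-0.153635·-0.777778=0.1195; V=1.646091+-0.153635+0.119494=1.6119
k=5 load: inc=0.119494, refl=0.119494·-0.333333=-0.0398; V=1.492455+0.119494+-0.039831=1.5721
k=6 src: inc=-0.039831, refl=-0.039831·-0.777778=0.0310; V=1.611949+-0.039831+0.030980=1.6031
k=7 load: inc=0.030980, refl=0.030980·-0.333333=-0.0103; V=1.572118+0.030980+-0.010327=1.5928
k=8 src: inc=-0.010327, refl=-0.010327·-0.777778=0.0080; V=1.603098+-0.010327+0.008032=1.6008
k=9 load: inc=0.008032, refl=0.008032·-0.333333=-0.0027; V=1.592771+0.008032+-0.002677=1.5981
k=10 src: inc=-0.002677, refl=-0.002677·-0.777778=0.0021; V=1.600803+-0.002677+0.002082=1.6002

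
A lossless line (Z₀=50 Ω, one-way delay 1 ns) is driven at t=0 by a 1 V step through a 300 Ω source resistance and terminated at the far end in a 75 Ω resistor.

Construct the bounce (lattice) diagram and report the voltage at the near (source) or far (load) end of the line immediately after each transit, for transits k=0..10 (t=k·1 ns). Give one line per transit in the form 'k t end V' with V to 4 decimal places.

0 0 source 0.1429
1 1 load 0.1714
2 2 source 0.1918
3 3 load 0.1959
4 4 source 0.1988
5 5 load 0.1994
6 6 source 0.1998
7 7 load 0.1999
8 8 source 0.2000
9 9 load 0.2000
10 10 source 0.2000

Γ_L=0.200000, Γ_S=0.714286; launch V₁=1·50/350=0.142857
k=0 src: V=0.1429
k=1 load: inc=0.142857, refl=0.142857·0.200000=0.0286; V=0.000000+0.142857+0.028571=0.1714
k=2 src: inc=0.028571, refl=0.028571·0.714286=0.0204; V=0.142857+0.028571+0.020408=0.1918
k=3 load: inc=0.020408, refl=0.020408·0.200000=0.0041; V=0.171429+0.020408+0.004082=0.1959
k=4 src: inc=0.004082, refl=0.004082·0.714286=0.0029; V=0.191837+0.004082+0.002915=0.1988
k=5 load: inc=0.002915, refl=0.002915·0.200000=0.0006; V=0.195918+0.002915+0.000583=0.1994
k=6 src: inc=0.000583, refl=0.000583·0.714286=0.0004; V=0.198834+0.000583+0.000416=0.1998
k=7 load: inc=0.000416, refl=0.000416·0.200000=0.0001; V=0.199417+0.000416+0.000083=0.1999
k=8 src: inc=0.000083, refl=0.000083·0.714286=0.0001; V=0.199833+0.000083+0.000059=0.2000
k=9 load: inc=0.000059, refl=0.000059·0.200000=0.0000; V=0.199917+0.000059+0.000012=0.2000
k=10 src: inc=0.000012, refl=0.000012·0.714286=0.0000; V=0.199976+0.000012+0.000008=0.2000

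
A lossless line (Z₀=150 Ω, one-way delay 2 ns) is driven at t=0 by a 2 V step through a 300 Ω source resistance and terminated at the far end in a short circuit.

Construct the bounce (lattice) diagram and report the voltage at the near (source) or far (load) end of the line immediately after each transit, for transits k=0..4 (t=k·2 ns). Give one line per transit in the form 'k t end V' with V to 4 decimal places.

0 0 source 0.6667
1 2 load 0.0000
2 4 source -0.2222
3 6 load 0.0000
4 8 source 0.0741

Γ_L=-1.000000, Γ_S=0.333333; launch V₁=2·150/450=0.666667
k=0 src: V=0.6667
k=1 load: inc=0.666667, refl=0.666667·-1.000000=-0.6667; V=0.000000+0.666667+-0.666667=0.0000
k=2 src: inc=-0.666667, refl=-0.666667·0.333333=-0.2222; V=0.666667+-0.666667+-0.222222=-0.2222
k=3 load: inc=-0.222222, refl=-0.222222·-1.000000=0.2222; V=0.000000+-0.222222+0.222222=0.0000
k=4 src: inc=0.222222, refl=0.222222·0.333333=0.0741; V=-0.222222+0.222222+0.074074=0.0741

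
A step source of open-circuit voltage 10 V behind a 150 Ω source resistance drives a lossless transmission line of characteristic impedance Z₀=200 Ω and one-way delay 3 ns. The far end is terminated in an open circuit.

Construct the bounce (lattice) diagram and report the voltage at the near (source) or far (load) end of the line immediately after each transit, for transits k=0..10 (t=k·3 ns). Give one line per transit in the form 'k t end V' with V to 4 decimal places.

Γ_L=1.000000, Γ_S=-0.142857; launch V₁=10·200/350=5.714286
k=0 src: V=5.7143
k=1 load: inc=5.714286, refl=5.714286·1.000000=5.7143; V=0.000000+5.714286+5.714286=11.4286
k=2 src: inc=5.714286, refl=5.714286·-0.142857=-0.8163; V=5.714286+5.714286+-0.816327=10.6122
k=3 load: inc=-0.816327, refl=-0.816327·1.000000=-0.8163; V=11.428571+-0.816327+-0.816327=9.7959
k=4 src: inc=-0.816327, refl=-0.816327·-0.142857=0.1166; V=10.612245+-0.816327+0.116618=9.9125
k=5 load: inc=0.116618, refl=0.116618·1.000000=0.1166; V=9.795918+0.116618+0.116618=10.0292
k=6 src: inc=0.116618, refl=0.116618·-0.142857=-0.0167; V=9.912536+0.116618+-0.016660=10.0125
k=7 load: inc=-0.016660, refl=-0.016660·1.000000=-0.0167; V=10.029155+-0.016660+-0.016660=9.9958
k=8 src: inc=-0.016660, refl=-0.016660·-0.142857=0.0024; V=10.012495+-0.016660+0.002380=9.9982
k=9 load: inc=0.002380, refl=0.002380·1.000000=0.0024; V=9.995835+0.002380+0.002380=10.0006
k=10 src: inc=0.002380, refl=0.002380·-0.142857=-0.0003; V=9.998215+0.002380+-0.000340=10.0003

0 0 source 5.7143
1 3 load 11.4286
2 6 source 10.6122
3 9 load 9.7959
4 12 source 9.9125
5 15 load 10.0292
6 18 source 10.0125
7 21 load 9.9958
8 24 source 9.9982
9 27 load 10.0006
10 30 source 10.0003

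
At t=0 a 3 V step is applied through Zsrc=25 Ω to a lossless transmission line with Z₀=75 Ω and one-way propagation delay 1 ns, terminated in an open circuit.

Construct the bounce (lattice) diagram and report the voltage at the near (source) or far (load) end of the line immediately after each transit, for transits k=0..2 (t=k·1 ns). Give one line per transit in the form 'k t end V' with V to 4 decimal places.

0 0 source 2.2500
1 1 load 4.5000
2 2 source 3.3750

Γ_L=1.000000, Γ_S=-0.500000; launch V₁=3·75/100=2.250000
k=0 src: V=2.2500
k=1 load: inc=2.250000, refl=2.250000·1.000000=2.2500; V=0.000000+2.250000+2.250000=4.5000
k=2 src: inc=2.250000, refl=2.250000·-0.500000=-1.1250; V=2.250000+2.250000+-1.125000=3.3750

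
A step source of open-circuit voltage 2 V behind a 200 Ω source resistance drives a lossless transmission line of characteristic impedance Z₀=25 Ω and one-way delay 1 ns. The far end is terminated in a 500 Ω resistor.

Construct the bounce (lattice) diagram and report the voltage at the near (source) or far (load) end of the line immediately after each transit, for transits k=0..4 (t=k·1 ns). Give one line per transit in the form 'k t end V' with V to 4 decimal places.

Γ_L=0.904762, Γ_S=0.777778; launch V₁=2·25/225=0.222222
k=0 src: V=0.2222
k=1 load: inc=0.222222, refl=0.222222·0.904762=0.2011; V=0.000000+0.222222+0.201058=0.4233
k=2 src: inc=0.201058, refl=0.201058·0.777778=0.1564; V=0.222222+0.201058+0.156379=0.5797
k=3 load: inc=0.156379, refl=0.156379·0.904762=0.1415; V=0.423280+0.156379+0.141485=0.7211
k=4 src: inc=0.141485, refl=0.141485·0.777778=0.1100; V=0.579659+0.141485+0.110044=0.8312

0 0 source 0.2222
1 1 load 0.4233
2 2 source 0.5797
3 3 load 0.7211
4 4 source 0.8312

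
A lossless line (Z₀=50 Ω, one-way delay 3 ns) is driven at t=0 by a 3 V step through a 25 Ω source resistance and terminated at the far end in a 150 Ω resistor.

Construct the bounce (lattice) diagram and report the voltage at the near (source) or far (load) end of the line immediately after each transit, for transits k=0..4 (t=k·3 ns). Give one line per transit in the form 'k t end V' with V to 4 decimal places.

0 0 source 2.0000
1 3 load 3.0000
2 6 source 2.6667
3 9 load 2.5000
4 12 source 2.5556

Γ_L=0.500000, Γ_S=-0.333333; launch V₁=3·50/75=2.000000
k=0 src: V=2.0000
k=1 load: inc=2.000000, refl=2.000000·0.500000=1.0000; V=0.000000+2.000000+1.000000=3.0000
k=2 src: inc=1.000000, refl=1.000000·-0.333333=-0.3333; V=2.000000+1.000000+-0.333333=2.6667
k=3 load: inc=-0.333333, refl=-0.333333·0.500000=-0.1667; V=3.000000+-0.333333+-0.166667=2.5000
k=4 src: inc=-0.166667, refl=-0.166667·-0.333333=0.0556; V=2.666667+-0.166667+0.055556=2.5556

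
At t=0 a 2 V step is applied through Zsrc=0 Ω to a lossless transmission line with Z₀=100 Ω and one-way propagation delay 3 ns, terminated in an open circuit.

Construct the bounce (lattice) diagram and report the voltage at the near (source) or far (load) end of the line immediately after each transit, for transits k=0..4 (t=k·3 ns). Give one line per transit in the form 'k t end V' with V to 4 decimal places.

0 0 source 2.0000
1 3 load 4.0000
2 6 source 2.0000
3 9 load 0.0000
4 12 source 2.0000

Γ_L=1.000000, Γ_S=-1.000000; launch V₁=2·100/100=2.000000
k=0 src: V=2.0000
k=1 load: inc=2.000000, refl=2.000000·1.000000=2.0000; V=0.000000+2.000000+2.000000=4.0000
k=2 src: inc=2.000000, refl=2.000000·-1.000000=-2.0000; V=2.000000+2.000000+-2.000000=2.0000
k=3 load: inc=-2.000000, refl=-2.000000·1.000000=-2.0000; V=4.000000+-2.000000+-2.000000=0.0000
k=4 src: inc=-2.000000, refl=-2.000000·-1.000000=2.0000; V=2.000000+-2.000000+2.000000=2.0000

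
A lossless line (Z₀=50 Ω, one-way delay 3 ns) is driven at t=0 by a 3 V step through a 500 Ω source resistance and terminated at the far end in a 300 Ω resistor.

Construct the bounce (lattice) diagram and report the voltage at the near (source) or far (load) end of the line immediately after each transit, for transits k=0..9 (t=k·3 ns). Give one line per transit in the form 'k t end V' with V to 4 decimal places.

0 0 source 0.2727
1 3 load 0.4675
2 6 source 0.6269
3 9 load 0.7408
4 12 source 0.8339
5 15 load 0.9004
6 18 source 0.9549
7 21 load 0.9938
8 24 source 1.0256
9 27 load 1.0483

Γ_L=0.714286, Γ_S=0.818182; launch V₁=3·50/550=0.272727
k=0 src: V=0.2727
k=1 load: inc=0.272727, refl=0.272727·0.714286=0.1948; V=0.000000+0.272727+0.194805=0.4675
k=2 src: inc=0.194805, refl=0.194805·0.818182=0.1594; V=0.272727+0.194805+0.159386=0.6269
k=3 load: inc=0.159386, refl=0.159386·0.714286=0.1138; V=0.467532+0.159386+0.113847=0.7408
k=4 src: inc=0.113847, refl=0.113847·0.818182=0.0931; V=0.626919+0.113847+0.093148=0.8339
k=5 load: inc=0.093148, refl=0.093148·0.714286=0.0665; V=0.740766+0.093148+0.066534=0.9004
k=6 src: inc=0.066534, refl=0.066534·0.818182=0.0544; V=0.833913+0.066534+0.054437=0.9549
k=7 load: inc=0.054437, refl=0.054437·0.714286=0.0389; V=0.900448+0.054437+0.038884=0.9938
k=8 src: inc=0.038884, refl=0.038884·0.818182=0.0318; V=0.954884+0.038884+0.031814=1.0256
k=9 load: inc=0.031814, refl=0.031814·0.714286=0.0227; V=0.993768+0.031814+0.022724=1.0483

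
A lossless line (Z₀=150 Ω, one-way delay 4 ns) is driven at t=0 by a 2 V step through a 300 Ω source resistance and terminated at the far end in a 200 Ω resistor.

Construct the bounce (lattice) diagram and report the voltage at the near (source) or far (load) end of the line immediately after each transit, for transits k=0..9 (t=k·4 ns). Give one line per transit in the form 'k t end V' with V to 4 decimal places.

Γ_L=0.142857, Γ_S=0.333333; launch V₁=2·150/450=0.666667
k=0 src: V=0.6667
k=1 load: inc=0.666667, refl=0.666667·0.142857=0.0952; V=0.000000+0.666667+0.095238=0.7619
k=2 src: inc=0.095238, refl=0.095238·0.333333=0.0317; V=0.666667+0.095238+0.031746=0.7937
k=3 load: inc=0.031746, refl=0.031746·0.142857=0.0045; V=0.761905+0.031746+0.004535=0.7982
k=4 src: inc=0.004535, refl=0.004535·0.333333=0.0015; V=0.793651+0.004535+0.001512=0.7997
k=5 load: inc=0.001512, refl=0.001512·0.142857=0.0002; V=0.798186+0.001512+0.000216=0.7999
k=6 src: inc=0.000216, refl=0.000216·0.333333=0.0001; V=0.799698+0.000216+0.000072=0.8000
k=7 load: inc=0.000072, refl=0.000072·0.142857=0.0000; V=0.799914+0.000072+0.000010=0.8000
k=8 src: inc=0.000010, refl=0.000010·0.333333=0.0000; V=0.799986+0.000010+0.000003=0.8000
k=9 load: inc=0.000003, refl=0.000003·0.142857=0.0000; V=0.799996+0.000003+0.000000=0.8000

0 0 source 0.6667
1 4 load 0.7619
2 8 source 0.7937
3 12 load 0.7982
4 16 source 0.7997
5 20 load 0.7999
6 24 source 0.8000
7 28 load 0.8000
8 32 source 0.8000
9 36 load 0.8000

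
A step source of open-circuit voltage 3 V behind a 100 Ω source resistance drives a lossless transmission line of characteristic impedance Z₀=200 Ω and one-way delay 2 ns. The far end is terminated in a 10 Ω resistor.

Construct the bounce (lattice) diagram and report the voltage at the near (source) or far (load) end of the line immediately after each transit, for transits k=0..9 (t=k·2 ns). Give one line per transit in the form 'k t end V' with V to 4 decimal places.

Γ_L=-0.904762, Γ_S=-0.333333; launch V₁=3·200/300=2.000000
k=0 src: V=2.0000
k=1 load: inc=2.000000, refl=2.000000·-0.904762=-1.8095; V=0.000000+2.000000+-1.809524=0.1905
k=2 src: inc=-1.809524, refl=-1.809524·-0.333333=0.6032; V=2.000000+-1.809524+0.603175=0.7937
k=3 load: inc=0.603175, refl=0.603175·-0.904762=-0.5457; V=0.190476+0.603175+-0.545729=0.2479
k=4 src: inc=-0.545729, refl=-0.545729·-0.333333=0.1819; V=0.793651+-0.545729+0.181910=0.4298
k=5 load: inc=0.181910, refl=0.181910·-0.904762=-0.1646; V=0.247921+0.181910+-0.164585=0.2652
k=6 src: inc=-0.164585, refl=-0.164585·-0.333333=0.0549; V=0.429831+-0.164585+0.054862=0.3201
k=7 load: inc=0.054862, refl=0.054862·-0.904762=-0.0496; V=0.265246+0.054862+-0.049637=0.2705
k=8 src: inc=-0.049637, refl=-0.049637·-0.333333=0.0165; V=0.320108+-0.049637+0.016546=0.2870
k=9 load: inc=0.016546, refl=0.016546·-0.904762=-0.0150; V=0.270471+0.016546+-0.014970=0.2720

0 0 source 2.0000
1 2 load 0.1905
2 4 source 0.7937
3 6 load 0.2479
4 8 source 0.4298
5 10 load 0.2652
6 12 source 0.3201
7 14 load 0.2705
8 16 source 0.2870
9 18 load 0.2720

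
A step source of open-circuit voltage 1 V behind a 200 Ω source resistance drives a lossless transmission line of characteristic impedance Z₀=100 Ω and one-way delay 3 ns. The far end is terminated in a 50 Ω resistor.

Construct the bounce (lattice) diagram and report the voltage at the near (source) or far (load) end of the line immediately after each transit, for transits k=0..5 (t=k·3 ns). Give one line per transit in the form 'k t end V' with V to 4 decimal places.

0 0 source 0.3333
1 3 load 0.2222
2 6 source 0.1852
3 9 load 0.1975
4 12 source 0.2016
5 15 load 0.2003

Γ_L=-0.333333, Γ_S=0.333333; launch V₁=1·100/300=0.333333
k=0 src: V=0.3333
k=1 load: inc=0.333333, refl=0.333333·-0.333333=-0.1111; V=0.000000+0.333333+-0.111111=0.2222
k=2 src: inc=-0.111111, refl=-0.111111·0.333333=-0.0370; V=0.333333+-0.111111+-0.037037=0.1852
k=3 load: inc=-0.037037, refl=-0.037037·-0.333333=0.0123; V=0.222222+-0.037037+0.012346=0.1975
k=4 src: inc=0.012346, refl=0.012346·0.333333=0.0041; V=0.185185+0.012346+0.004115=0.2016
k=5 load: inc=0.004115, refl=0.004115·-0.333333=-0.0014; V=0.197531+0.004115+-0.001372=0.2003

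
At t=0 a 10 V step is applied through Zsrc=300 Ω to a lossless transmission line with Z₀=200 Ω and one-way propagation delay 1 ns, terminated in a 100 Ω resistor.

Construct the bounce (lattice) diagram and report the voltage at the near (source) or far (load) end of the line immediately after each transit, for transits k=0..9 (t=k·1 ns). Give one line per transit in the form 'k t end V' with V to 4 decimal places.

Γ_L=-0.333333, Γ_S=0.200000; launch V₁=10·200/500=4.000000
k=0 src: V=4.0000
k=1 load: inc=4.000000, refl=4.000000·-0.333333=-1.3333; V=0.000000+4.000000+-1.333333=2.6667
k=2 src: inc=-1.333333, refl=-1.333333·0.200000=-0.2667; V=4.000000+-1.333333+-0.266667=2.4000
k=3 load: inc=-0.266667, refl=-0.266667·-0.333333=0.0889; V=2.666667+-0.266667+0.088889=2.4889
k=4 src: inc=0.088889, refl=0.088889·0.200000=0.0178; V=2.400000+0.088889+0.017778=2.5067
k=5 load: inc=0.017778, refl=0.017778·-0.333333=-0.0059; V=2.488889+0.017778+-0.005926=2.5007
k=6 src: inc=-0.005926, refl=-0.005926·0.200000=-0.0012; V=2.506667+-0.005926+-0.001185=2.4996
k=7 load: inc=-0.001185, refl=-0.001185·-0.333333=0.0004; V=2.500741+-0.001185+0.000395=2.5000
k=8 src: inc=0.000395, refl=0.000395·0.200000=0.0001; V=2.499556+0.000395+0.000079=2.5000
k=9 load: inc=0.000079, refl=0.000079·-0.333333=-0.0000; V=2.499951+0.000079+-0.000026=2.5000

0 0 source 4.0000
1 1 load 2.6667
2 2 source 2.4000
3 3 load 2.4889
4 4 source 2.5067
5 5 load 2.5007
6 6 source 2.4996
7 7 load 2.5000
8 8 source 2.5000
9 9 load 2.5000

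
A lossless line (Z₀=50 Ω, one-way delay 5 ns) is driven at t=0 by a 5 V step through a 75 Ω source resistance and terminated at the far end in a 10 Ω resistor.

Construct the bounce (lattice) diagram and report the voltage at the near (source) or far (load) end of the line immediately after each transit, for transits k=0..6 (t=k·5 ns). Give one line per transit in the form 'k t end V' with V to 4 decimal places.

Γ_L=-0.666667, Γ_S=0.200000; launch V₁=5·50/125=2.000000
k=0 src: V=2.0000
k=1 load: inc=2.000000, refl=2.000000·-0.666667=-1.3333; V=0.000000+2.000000+-1.333333=0.6667
k=2 src: inc=-1.333333, refl=-1.333333·0.200000=-0.2667; V=2.000000+-1.333333+-0.266667=0.4000
k=3 load: inc=-0.266667, refl=-0.266667·-0.666667=0.1778; V=0.666667+-0.266667+0.177778=0.5778
k=4 src: inc=0.177778, refl=0.177778·0.200000=0.0356; V=0.400000+0.177778+0.035556=0.6133
k=5 load: inc=0.035556, refl=0.035556·-0.666667=-0.0237; V=0.577778+0.035556+-0.023704=0.5896
k=6 src: inc=-0.023704, refl=-0.023704·0.200000=-0.0047; V=0.613333+-0.023704+-0.004741=0.5849

0 0 source 2.0000
1 5 load 0.6667
2 10 source 0.4000
3 15 load 0.5778
4 20 source 0.6133
5 25 load 0.5896
6 30 source 0.5849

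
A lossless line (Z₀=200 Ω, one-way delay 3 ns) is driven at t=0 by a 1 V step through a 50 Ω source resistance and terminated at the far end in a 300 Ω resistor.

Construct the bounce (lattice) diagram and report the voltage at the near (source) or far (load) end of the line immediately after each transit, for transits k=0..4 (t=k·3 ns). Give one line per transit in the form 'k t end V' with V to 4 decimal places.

0 0 source 0.8000
1 3 load 0.9600
2 6 source 0.8640
3 9 load 0.8448
4 12 source 0.8563

Γ_L=0.200000, Γ_S=-0.600000; launch V₁=1·200/250=0.800000
k=0 src: V=0.8000
k=1 load: inc=0.800000, refl=0.800000·0.200000=0.1600; V=0.000000+0.800000+0.160000=0.9600
k=2 src: inc=0.160000, refl=0.160000·-0.600000=-0.0960; V=0.800000+0.160000+-0.096000=0.8640
k=3 load: inc=-0.096000, refl=-0.096000·0.200000=-0.0192; V=0.960000+-0.096000+-0.019200=0.8448
k=4 src: inc=-0.019200, refl=-0.019200·-0.600000=0.0115; V=0.864000+-0.019200+0.011520=0.8563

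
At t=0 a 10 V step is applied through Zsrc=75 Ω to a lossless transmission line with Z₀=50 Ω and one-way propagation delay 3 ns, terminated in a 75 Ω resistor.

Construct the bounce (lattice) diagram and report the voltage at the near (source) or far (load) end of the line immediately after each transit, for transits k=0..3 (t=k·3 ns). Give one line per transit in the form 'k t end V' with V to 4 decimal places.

0 0 source 4.0000
1 3 load 4.8000
2 6 source 4.9600
3 9 load 4.9920

Γ_L=0.200000, Γ_S=0.200000; launch V₁=10·50/125=4.000000
k=0 src: V=4.0000
k=1 load: inc=4.000000, refl=4.000000·0.200000=0.8000; V=0.000000+4.000000+0.800000=4.8000
k=2 src: inc=0.800000, refl=0.800000·0.200000=0.1600; V=4.000000+0.800000+0.160000=4.9600
k=3 load: inc=0.160000, refl=0.160000·0.200000=0.0320; V=4.800000+0.160000+0.032000=4.9920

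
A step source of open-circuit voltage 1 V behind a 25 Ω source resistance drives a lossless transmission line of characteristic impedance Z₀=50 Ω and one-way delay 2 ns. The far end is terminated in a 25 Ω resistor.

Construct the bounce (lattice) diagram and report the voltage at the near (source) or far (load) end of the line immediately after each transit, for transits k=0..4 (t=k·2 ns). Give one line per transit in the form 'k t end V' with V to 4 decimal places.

0 0 source 0.6667
1 2 load 0.4444
2 4 source 0.5185
3 6 load 0.4938
4 8 source 0.5021

Γ_L=-0.333333, Γ_S=-0.333333; launch V₁=1·50/75=0.666667
k=0 src: V=0.6667
k=1 load: inc=0.666667, refl=0.666667·-0.333333=-0.2222; V=0.000000+0.666667+-0.222222=0.4444
k=2 src: inc=-0.222222, refl=-0.222222·-0.333333=0.0741; V=0.666667+-0.222222+0.074074=0.5185
k=3 load: inc=0.074074, refl=0.074074·-0.333333=-0.0247; V=0.444444+0.074074+-0.024691=0.4938
k=4 src: inc=-0.024691, refl=-0.024691·-0.333333=0.0082; V=0.518519+-0.024691+0.008230=0.5021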